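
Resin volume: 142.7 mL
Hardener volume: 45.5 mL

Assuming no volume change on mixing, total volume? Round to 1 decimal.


V_total = 142.7 + 45.5 = 188.2 mL

188.2


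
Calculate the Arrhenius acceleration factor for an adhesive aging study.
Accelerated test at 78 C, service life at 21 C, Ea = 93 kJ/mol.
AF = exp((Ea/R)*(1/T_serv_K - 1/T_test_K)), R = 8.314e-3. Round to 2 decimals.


T_test = 351.15 K, T_serv = 294.15 K
Ea/R = 93 / 0.008314 = 11185.95
AF = exp(11185.95 * (1/294.15 - 1/351.15))
= 479.55

479.55


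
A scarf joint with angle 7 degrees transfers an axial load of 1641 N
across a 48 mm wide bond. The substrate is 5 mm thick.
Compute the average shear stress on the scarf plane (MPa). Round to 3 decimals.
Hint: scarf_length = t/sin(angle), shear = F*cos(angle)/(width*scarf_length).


scarf_length = 5 / sin(7 deg) = 41.0275 mm
cos(7 deg) = 0.992546
shear stress = 1641 * 0.992546 / (48 * 41.0275)
= 0.827 MPa

0.827


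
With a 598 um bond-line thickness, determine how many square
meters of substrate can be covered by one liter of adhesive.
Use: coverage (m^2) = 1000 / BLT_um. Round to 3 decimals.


Coverage = 1000 / 598 = 1.672 m^2

1.672


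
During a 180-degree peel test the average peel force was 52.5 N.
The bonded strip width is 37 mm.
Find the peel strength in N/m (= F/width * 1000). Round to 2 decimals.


Peel strength = F/width * 1000
= 52.5 / 37 * 1000
= 1418.92 N/m

1418.92


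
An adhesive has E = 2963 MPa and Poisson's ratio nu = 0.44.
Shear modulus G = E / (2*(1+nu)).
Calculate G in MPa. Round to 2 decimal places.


G = 2963 / (2*(1+0.44))
= 2963 / 2.88
= 1028.82 MPa

1028.82


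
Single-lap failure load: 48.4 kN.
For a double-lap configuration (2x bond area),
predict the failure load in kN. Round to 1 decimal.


Failure load = 48.4 * 2 = 96.8 kN

96.8


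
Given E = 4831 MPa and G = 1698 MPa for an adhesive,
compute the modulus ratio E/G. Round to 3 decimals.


E/G ratio = 4831 / 1698 = 2.845

2.845


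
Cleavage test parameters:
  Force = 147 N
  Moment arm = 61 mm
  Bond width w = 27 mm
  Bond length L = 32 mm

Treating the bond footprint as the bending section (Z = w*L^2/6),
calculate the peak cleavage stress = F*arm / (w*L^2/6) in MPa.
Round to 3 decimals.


M = 147 * 61 = 8967 N*mm
Z = 27 * 32^2 / 6 = 27648 / 6 mm^3
sigma = M / Z = 6 * 8967 / 27648 = 53802 / 27648
= 1.946 MPa

1.946


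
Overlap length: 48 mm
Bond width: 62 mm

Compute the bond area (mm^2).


Bond area = 48 * 62 = 2976 mm^2

2976


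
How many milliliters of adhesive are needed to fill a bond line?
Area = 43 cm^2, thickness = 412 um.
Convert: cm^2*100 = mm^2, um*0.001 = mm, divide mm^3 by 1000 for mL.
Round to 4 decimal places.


= (43 * 100) * (412 * 0.001) / 1000
= 1.7716 mL

1.7716


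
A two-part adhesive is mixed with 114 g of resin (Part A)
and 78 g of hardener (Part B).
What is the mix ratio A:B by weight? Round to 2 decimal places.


Mix ratio = mass_A / mass_B
= 114 / 78
= 1.46

1.46


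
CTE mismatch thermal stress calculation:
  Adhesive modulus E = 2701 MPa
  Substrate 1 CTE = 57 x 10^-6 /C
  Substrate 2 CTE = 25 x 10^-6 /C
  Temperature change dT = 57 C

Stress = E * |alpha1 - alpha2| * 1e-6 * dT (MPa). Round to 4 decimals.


delta_alpha = |57 - 25| = 32 x 10^-6/C
Stress = 2701 * 32e-6 * 57
= 4.9266 MPa

4.9266


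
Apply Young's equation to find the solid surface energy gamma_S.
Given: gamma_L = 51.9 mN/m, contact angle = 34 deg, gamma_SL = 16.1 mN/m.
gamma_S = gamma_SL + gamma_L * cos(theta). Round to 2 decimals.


theta_rad = 34 * pi/180 = 0.593412
gamma_S = 16.1 + 51.9 * cos(0.593412)
= 59.13 mN/m

59.13


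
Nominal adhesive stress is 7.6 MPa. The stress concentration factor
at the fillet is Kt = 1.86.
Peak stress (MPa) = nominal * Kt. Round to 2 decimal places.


Peak = 7.6 * 1.86 = 14.14 MPa

14.14


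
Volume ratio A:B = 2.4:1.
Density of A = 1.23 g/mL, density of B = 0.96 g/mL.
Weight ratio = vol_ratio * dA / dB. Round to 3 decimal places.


Wt ratio = 2.4 * 1.23 / 0.96
= 3.075

3.075


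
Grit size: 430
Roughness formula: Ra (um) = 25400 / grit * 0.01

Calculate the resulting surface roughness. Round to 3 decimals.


Ra = 25400 / 430 * 0.01
= 0.591 um

0.591


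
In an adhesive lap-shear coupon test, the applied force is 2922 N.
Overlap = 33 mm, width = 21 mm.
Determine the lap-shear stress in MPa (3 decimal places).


stress = F / (overlap * width)
= 2922 / (33 * 21)
= 4.216 MPa

4.216


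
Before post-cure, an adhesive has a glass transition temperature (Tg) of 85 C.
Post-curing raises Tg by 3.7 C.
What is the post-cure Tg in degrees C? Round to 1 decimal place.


Tg_post = Tg_base + delta_Tg
= 85 + 3.7
= 88.7 C

88.7


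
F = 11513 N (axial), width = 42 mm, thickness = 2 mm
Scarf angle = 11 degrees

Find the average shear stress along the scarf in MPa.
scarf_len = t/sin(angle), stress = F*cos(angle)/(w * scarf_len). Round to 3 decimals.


scarf_len = 2/sin(11 deg) = 10.4817
cos(11 deg) = 0.981627
stress = 11513*0.981627/(42*10.4817) = 25.672 MPa

25.672


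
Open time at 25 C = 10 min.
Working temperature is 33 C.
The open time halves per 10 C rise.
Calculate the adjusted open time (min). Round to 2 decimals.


factor = 2^((33 - 25) / 10) = 1.7411
ot = 10 / 1.7411 = 5.74 min

5.74


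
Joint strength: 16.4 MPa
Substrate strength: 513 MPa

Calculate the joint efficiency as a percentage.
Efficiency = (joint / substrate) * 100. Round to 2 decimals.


Efficiency = (16.4 / 513) * 100 = 3.20%

3.20


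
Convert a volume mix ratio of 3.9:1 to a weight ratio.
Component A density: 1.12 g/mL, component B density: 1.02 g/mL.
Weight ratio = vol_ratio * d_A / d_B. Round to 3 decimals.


= 3.9 * 1.12 / 1.02 = 4.282

4.282


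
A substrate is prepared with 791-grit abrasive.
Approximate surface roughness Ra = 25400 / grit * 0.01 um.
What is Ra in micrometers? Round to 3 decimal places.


Ra = 25400 / 791 * 0.01 = 0.321 um

0.321


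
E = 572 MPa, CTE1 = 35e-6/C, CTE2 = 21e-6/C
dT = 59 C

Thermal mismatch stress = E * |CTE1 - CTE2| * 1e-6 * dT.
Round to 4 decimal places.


= 572 * 14e-6 * 59
= 0.4725 MPa

0.4725


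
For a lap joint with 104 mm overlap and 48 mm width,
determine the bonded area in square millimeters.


Area = 104 * 48 = 4992 mm^2

4992


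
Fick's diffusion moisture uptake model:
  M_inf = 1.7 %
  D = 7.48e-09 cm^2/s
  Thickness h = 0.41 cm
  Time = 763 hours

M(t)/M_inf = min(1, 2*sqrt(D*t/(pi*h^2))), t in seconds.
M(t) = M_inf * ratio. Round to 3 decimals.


t_sec = 763 * 3600 = 2746800
ratio = 2*sqrt(7.48e-09*2746800/(pi*0.41^2))
= min(1, 0.394490)
= 0.394490
M(t) = 1.7 * 0.394490 = 0.671 %

0.671


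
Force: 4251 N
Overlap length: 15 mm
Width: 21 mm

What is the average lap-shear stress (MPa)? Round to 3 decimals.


Average shear stress = F / (overlap * width)
= 4251 / (15 * 21)
= 13.495 MPa

13.495


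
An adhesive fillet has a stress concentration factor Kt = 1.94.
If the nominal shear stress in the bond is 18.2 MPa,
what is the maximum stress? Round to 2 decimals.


Max stress = 18.2 * 1.94 = 35.31 MPa

35.31


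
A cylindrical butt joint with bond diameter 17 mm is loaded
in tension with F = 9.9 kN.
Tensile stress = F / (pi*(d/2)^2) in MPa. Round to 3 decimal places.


Area = pi * (17/2)^2 = 226.9801 mm^2
Stress = 9.9*1000 / 226.9801
= 43.616 MPa

43.616


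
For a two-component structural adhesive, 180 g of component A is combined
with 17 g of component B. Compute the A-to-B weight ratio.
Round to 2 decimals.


Weight ratio A:B = 180 / 17
= 10.59

10.59


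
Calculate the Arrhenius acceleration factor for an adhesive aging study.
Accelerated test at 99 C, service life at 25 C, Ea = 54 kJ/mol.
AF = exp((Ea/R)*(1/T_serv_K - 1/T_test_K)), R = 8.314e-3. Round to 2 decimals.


T_test = 372.15 K, T_serv = 298.15 K
Ea/R = 54 / 0.008314 = 6495.07
AF = exp(6495.07 * (1/298.15 - 1/372.15))
= 76.08

76.08


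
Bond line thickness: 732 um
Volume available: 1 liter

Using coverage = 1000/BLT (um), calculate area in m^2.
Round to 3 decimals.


1 L = 1e6 mm^3, thickness = 732 um = 0.732 mm
Area = 1e6 / 0.732 mm^2 = (1e6 / 0.732) / 1e6 m^2 = 1000 / 732 m^2
= 1.366 m^2

1.366


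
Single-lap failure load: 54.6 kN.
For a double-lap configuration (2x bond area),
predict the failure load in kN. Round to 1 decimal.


Failure load = 54.6 * 2 = 109.2 kN

109.2


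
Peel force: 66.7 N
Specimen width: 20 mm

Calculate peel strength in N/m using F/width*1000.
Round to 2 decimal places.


Peel strength = 66.7 / 20 * 1000 = 3335.00 N/m

3335.00


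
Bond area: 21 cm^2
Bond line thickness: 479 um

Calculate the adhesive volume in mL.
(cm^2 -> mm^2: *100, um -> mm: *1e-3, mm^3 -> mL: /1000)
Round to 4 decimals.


V = 21*100 * 479*1e-3 / 1000
= 1.0059 mL

1.0059


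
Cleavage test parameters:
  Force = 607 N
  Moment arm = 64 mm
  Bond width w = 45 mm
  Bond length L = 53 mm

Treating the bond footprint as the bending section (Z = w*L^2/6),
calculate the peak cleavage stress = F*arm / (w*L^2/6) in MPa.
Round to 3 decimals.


M = 607 * 64 = 38848 N*mm
Z = 45 * 53^2 / 6 = 126405 / 6 mm^3
sigma = M / Z = 6 * 38848 / 126405 = 233088 / 126405
= 1.844 MPa

1.844


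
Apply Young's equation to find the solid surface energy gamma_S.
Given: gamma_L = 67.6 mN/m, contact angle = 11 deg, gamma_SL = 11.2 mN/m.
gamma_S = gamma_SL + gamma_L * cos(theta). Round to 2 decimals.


theta_rad = 11 * pi/180 = 0.191986
gamma_S = 11.2 + 67.6 * cos(0.191986)
= 77.56 mN/m

77.56


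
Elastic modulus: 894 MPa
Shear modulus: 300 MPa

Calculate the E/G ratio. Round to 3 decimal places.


E / G = 894 / 300 = 2.980

2.980


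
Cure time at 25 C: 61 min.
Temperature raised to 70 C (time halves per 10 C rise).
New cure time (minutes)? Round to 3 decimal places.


Acceleration factor = 2^(45/10) = 22.6274
New time = 61 / 22.6274 = 2.696 min

2.696


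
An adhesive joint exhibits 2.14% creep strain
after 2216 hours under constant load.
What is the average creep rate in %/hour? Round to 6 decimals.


Creep rate = strain / time
= 2.14 / 2216
= 0.000966 %/h

0.000966


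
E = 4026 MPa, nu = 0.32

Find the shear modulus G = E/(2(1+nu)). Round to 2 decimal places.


G = 4026 / (2 * 1.32)
= 1525.00 MPa

1525.00


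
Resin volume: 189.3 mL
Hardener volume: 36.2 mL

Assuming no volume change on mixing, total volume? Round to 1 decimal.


V_total = 189.3 + 36.2 = 225.5 mL

225.5


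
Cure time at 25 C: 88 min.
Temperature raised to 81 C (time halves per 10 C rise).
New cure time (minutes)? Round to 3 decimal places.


Acceleration factor = 2^(56/10) = 48.5029
New time = 88 / 48.5029 = 1.814 min

1.814


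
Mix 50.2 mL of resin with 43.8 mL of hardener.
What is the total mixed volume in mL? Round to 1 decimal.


Total = 50.2 + 43.8 = 94.0 mL

94.0


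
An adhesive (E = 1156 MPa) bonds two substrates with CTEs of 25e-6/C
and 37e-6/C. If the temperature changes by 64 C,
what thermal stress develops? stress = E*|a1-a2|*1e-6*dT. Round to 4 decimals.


Stress = 1156 * |25 - 37| * 1e-6 * 64
= 0.8878 MPa

0.8878


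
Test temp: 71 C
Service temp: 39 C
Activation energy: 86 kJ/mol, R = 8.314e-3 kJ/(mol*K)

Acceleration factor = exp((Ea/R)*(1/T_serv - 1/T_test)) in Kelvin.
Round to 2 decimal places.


AF = exp((86/0.008314)*(1/312.15 - 1/344.15))
= 21.79

21.79


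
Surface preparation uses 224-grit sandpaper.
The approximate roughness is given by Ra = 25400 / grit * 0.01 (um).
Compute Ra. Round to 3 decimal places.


Ra = 25400 / 224 * 0.01
= 254 / 224
= 1.134 um

1.134


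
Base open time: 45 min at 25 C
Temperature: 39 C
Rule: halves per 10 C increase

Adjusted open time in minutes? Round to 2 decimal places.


Acceleration = 2^((39-25)/10) = 2.6390
Open time = 45 / 2.6390 = 17.05 min

17.05


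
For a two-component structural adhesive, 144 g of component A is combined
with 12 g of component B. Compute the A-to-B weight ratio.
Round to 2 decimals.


Weight ratio A:B = 144 / 12
= 12.00

12.00


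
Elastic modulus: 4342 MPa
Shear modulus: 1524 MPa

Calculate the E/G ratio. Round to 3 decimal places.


E / G = 4342 / 1524 = 2.849

2.849


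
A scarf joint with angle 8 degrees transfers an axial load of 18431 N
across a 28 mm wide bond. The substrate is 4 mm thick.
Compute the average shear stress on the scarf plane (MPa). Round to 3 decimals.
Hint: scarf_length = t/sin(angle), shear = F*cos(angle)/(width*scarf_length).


scarf_length = 4 / sin(8 deg) = 28.7412 mm
cos(8 deg) = 0.990268
shear stress = 18431 * 0.990268 / (28 * 28.7412)
= 22.680 MPa

22.680


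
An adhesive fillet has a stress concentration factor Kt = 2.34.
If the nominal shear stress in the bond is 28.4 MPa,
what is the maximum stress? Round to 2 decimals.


Max stress = 28.4 * 2.34 = 66.46 MPa

66.46


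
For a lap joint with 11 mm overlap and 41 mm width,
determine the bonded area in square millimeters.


Area = 11 * 41 = 451 mm^2

451


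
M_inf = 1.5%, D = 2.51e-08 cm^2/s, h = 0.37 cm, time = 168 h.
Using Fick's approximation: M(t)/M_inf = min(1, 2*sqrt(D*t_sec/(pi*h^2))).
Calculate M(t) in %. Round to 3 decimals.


t = 604800 s
ratio = min(1, 2*sqrt(2.51e-08*604800/(pi*0.1369)))
= 0.375747
M(t) = 1.5 * 0.375747 = 0.564%

0.564


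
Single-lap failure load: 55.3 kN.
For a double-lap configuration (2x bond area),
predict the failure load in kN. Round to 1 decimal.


Failure load = 55.3 * 2 = 110.6 kN

110.6


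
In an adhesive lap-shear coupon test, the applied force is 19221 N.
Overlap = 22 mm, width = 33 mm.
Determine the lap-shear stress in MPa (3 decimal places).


stress = F / (overlap * width)
= 19221 / (22 * 33)
= 26.475 MPa

26.475


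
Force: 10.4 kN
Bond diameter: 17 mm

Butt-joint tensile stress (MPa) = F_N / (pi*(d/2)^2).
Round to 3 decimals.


F_N = 10.4 * 1000 = 10400.0 N
A = pi*(8.5)^2 = 226.9801 mm^2
stress = 10400.0 / 226.9801 = 45.819 MPa

45.819


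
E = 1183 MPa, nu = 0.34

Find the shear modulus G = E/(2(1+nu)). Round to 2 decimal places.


G = 1183 / (2 * 1.34)
= 441.42 MPa

441.42


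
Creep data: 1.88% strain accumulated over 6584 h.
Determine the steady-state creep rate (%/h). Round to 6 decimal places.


Rate = 1.88 / 6584 = 0.000286 %/h

0.000286


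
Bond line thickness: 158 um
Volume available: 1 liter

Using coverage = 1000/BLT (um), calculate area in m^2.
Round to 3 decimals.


1 L = 1e6 mm^3, thickness = 158 um = 0.158 mm
Area = 1e6 / 0.158 mm^2 = (1e6 / 0.158) / 1e6 m^2 = 1000 / 158 m^2
= 6.329 m^2

6.329


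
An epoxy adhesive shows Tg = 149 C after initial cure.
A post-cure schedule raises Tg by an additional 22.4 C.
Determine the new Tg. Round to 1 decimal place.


New Tg = 149 + 22.4
= 171.4 C

171.4


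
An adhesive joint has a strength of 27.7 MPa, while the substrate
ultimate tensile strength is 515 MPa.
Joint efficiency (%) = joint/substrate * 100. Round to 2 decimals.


Efficiency = 27.7 / 515 * 100
= 5.38%

5.38


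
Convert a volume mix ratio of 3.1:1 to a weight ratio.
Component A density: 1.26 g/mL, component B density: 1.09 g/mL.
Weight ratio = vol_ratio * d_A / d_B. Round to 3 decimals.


= 3.1 * 1.26 / 1.09 = 3.583

3.583


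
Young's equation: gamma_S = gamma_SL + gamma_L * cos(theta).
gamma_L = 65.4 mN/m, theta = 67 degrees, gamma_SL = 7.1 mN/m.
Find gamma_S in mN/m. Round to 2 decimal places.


cos(67 deg) = 0.390731
gamma_S = 7.1 + 65.4 * 0.390731
= 32.65 mN/m

32.65


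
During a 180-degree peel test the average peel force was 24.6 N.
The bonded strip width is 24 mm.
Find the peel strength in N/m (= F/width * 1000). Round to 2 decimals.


Peel strength = F/width * 1000
= 24.6 / 24 * 1000
= 1025.00 N/m

1025.00


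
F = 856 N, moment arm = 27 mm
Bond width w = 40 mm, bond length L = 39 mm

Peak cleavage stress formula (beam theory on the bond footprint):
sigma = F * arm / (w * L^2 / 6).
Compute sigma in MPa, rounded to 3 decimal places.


sigma = (856 * 27) / (40 * 1521 / 6)
= 23112 * 6 / 60840
= 138672 / 60840
= 2.279 MPa

2.279


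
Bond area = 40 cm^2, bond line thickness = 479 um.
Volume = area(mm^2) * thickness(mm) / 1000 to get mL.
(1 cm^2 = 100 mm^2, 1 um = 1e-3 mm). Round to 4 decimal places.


area_mm2 = 40 * 100 = 4000
blt_mm = 479 * 1e-3 = 0.479
vol_mm3 = 4000 * 0.479 = 1916.0
vol_mL = 1916.0 / 1000 = 1.9160 mL

1.9160


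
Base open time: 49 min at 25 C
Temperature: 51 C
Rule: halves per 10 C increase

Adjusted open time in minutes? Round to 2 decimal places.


Acceleration = 2^((51-25)/10) = 6.0629
Open time = 49 / 6.0629 = 8.08 min

8.08


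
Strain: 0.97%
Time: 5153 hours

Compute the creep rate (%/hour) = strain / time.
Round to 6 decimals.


Creep rate = 0.97 / 5153
= 0.000188 %/h

0.000188


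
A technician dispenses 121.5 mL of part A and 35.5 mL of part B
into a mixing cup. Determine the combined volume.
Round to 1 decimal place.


Combined volume = 121.5 + 35.5
= 157.0 mL

157.0


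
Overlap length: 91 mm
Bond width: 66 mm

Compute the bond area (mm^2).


Bond area = 91 * 66 = 6006 mm^2

6006


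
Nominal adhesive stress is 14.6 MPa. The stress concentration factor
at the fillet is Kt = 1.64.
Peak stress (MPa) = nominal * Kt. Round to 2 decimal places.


Peak = 14.6 * 1.64 = 23.94 MPa

23.94


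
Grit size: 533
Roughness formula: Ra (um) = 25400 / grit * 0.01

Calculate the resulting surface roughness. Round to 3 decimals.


Ra = 25400 / 533 * 0.01
= 0.477 um

0.477


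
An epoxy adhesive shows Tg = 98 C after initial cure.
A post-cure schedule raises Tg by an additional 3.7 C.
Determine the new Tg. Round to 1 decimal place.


New Tg = 98 + 3.7
= 101.7 C

101.7


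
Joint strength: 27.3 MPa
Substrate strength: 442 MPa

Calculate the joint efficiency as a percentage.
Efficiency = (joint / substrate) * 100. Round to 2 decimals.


Efficiency = (27.3 / 442) * 100 = 6.18%

6.18


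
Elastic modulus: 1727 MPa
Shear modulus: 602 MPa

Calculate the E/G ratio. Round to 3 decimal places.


E / G = 1727 / 602 = 2.869

2.869


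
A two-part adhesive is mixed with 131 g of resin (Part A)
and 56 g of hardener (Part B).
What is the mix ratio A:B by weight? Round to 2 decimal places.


Mix ratio = mass_A / mass_B
= 131 / 56
= 2.34

2.34


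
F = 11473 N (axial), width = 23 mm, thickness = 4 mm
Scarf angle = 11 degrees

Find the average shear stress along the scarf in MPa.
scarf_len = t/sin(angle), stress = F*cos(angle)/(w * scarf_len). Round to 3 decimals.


scarf_len = 4/sin(11 deg) = 20.9634
cos(11 deg) = 0.981627
stress = 11473*0.981627/(23*20.9634) = 23.358 MPa

23.358


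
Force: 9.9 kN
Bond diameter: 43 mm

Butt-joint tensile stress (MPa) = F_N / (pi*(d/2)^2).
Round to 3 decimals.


F_N = 9.9 * 1000 = 9900.0 N
A = pi*(21.5)^2 = 1452.2012 mm^2
stress = 9900.0 / 1452.2012 = 6.817 MPa

6.817


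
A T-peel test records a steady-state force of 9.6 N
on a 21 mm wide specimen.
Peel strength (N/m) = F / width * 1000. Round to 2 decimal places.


Peel strength = 9.6 / 21 * 1000
= 457.14 N/m

457.14


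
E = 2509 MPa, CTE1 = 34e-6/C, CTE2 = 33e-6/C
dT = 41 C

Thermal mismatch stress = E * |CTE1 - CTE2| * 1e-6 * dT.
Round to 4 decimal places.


= 2509 * 1e-6 * 41
= 0.1029 MPa

0.1029


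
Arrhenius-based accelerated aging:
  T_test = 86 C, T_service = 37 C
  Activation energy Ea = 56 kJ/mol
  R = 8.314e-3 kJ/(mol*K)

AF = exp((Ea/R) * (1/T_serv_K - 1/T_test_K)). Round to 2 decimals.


T_test_K = 359.15, T_serv_K = 310.15
AF = exp((56/8.314e-3) * (1/310.15 - 1/359.15))
= 19.36

19.36


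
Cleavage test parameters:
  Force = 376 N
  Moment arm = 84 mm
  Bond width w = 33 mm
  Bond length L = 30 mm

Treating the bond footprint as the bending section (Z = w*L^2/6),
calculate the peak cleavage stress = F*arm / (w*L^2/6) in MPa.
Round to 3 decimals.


M = 376 * 84 = 31584 N*mm
Z = 33 * 30^2 / 6 = 29700 / 6 mm^3
sigma = M / Z = 6 * 31584 / 29700 = 189504 / 29700
= 6.381 MPa

6.381


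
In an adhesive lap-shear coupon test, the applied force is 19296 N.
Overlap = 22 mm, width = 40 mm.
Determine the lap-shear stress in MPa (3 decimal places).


stress = F / (overlap * width)
= 19296 / (22 * 40)
= 21.927 MPa

21.927


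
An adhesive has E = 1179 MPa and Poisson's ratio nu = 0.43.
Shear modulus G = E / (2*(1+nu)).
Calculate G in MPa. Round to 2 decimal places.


G = 1179 / (2*(1+0.43))
= 1179 / 2.86
= 412.24 MPa

412.24


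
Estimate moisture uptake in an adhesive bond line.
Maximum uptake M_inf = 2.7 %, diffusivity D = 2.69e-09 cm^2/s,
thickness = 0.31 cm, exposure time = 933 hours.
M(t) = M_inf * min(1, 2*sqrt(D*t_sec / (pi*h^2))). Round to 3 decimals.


Convert time: 933 h = 3358800 s
ratio = min(1, 2*sqrt(2.69e-09*3358800/(pi*0.31^2)))
= 0.345988
M(t) = 2.7 * 0.345988 = 0.934%

0.934


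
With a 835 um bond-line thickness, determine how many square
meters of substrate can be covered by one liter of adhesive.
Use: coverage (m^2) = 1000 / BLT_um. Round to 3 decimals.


Coverage = 1000 / 835 = 1.198 m^2

1.198


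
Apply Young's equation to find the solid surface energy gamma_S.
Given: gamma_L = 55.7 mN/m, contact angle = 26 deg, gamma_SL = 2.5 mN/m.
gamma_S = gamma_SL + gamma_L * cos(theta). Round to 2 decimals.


theta_rad = 26 * pi/180 = 0.453786
gamma_S = 2.5 + 55.7 * cos(0.453786)
= 52.56 mN/m

52.56


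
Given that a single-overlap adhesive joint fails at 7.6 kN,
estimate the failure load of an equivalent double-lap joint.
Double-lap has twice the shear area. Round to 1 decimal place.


Double-lap factor = 2
Expected load = 7.6 * 2 = 15.2 kN

15.2


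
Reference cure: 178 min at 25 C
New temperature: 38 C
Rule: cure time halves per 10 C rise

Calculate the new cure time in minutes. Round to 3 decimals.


factor = 2^((38-25)/10) = 2.4623
t_new = 178 / 2.4623 = 72.290 min

72.290


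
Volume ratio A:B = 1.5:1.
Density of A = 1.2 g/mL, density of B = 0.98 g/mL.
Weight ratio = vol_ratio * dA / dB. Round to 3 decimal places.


Wt ratio = 1.5 * 1.2 / 0.98
= 1.837

1.837


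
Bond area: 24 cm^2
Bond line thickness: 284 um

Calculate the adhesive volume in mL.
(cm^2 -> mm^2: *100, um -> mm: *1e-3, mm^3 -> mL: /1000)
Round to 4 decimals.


V = 24*100 * 284*1e-3 / 1000
= 0.6816 mL

0.6816


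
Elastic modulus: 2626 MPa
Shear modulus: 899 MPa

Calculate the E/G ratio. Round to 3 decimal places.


E / G = 2626 / 899 = 2.921

2.921


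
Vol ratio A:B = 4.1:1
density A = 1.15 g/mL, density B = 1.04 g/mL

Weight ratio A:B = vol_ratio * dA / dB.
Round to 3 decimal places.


Weight ratio = 4.1 * 1.15 / 1.04
= 4.534

4.534


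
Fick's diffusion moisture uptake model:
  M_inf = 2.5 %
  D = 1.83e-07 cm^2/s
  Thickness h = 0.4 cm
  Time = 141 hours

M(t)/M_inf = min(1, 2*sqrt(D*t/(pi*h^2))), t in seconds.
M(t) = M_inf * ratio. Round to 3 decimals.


t_sec = 141 * 3600 = 507600
ratio = 2*sqrt(1.83e-07*507600/(pi*0.4^2))
= min(1, 0.859768)
= 0.859768
M(t) = 2.5 * 0.859768 = 2.149 %

2.149


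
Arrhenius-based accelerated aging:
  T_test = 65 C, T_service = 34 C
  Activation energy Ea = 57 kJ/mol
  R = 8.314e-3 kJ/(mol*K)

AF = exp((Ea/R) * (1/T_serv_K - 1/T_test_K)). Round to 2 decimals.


T_test_K = 338.15, T_serv_K = 307.15
AF = exp((57/8.314e-3) * (1/307.15 - 1/338.15))
= 7.74

7.74


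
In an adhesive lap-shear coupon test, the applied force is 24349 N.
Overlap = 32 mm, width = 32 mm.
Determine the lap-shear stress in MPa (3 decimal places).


stress = F / (overlap * width)
= 24349 / (32 * 32)
= 23.778 MPa

23.778


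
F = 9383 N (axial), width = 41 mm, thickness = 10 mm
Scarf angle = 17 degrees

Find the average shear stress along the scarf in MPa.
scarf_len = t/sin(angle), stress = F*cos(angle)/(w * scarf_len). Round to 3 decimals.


scarf_len = 10/sin(17 deg) = 34.2030
cos(17 deg) = 0.956305
stress = 9383*0.956305/(41*34.2030) = 6.399 MPa

6.399


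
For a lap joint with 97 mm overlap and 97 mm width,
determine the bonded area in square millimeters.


Area = 97 * 97 = 9409 mm^2

9409


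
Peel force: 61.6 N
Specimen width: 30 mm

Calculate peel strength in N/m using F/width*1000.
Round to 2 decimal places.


Peel strength = 61.6 / 30 * 1000 = 2053.33 N/m

2053.33


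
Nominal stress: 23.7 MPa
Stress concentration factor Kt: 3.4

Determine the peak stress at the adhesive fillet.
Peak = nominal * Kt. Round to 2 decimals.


Peak stress = 23.7 * 3.4
= 80.58 MPa

80.58


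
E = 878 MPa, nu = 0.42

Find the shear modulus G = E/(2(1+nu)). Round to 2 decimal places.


G = 878 / (2 * 1.42)
= 309.15 MPa

309.15


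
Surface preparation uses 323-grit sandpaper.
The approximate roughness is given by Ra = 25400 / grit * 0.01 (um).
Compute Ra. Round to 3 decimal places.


Ra = 25400 / 323 * 0.01
= 254 / 323
= 0.786 um

0.786


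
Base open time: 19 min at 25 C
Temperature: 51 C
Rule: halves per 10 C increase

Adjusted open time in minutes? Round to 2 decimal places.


Acceleration = 2^((51-25)/10) = 6.0629
Open time = 19 / 6.0629 = 3.13 min

3.13


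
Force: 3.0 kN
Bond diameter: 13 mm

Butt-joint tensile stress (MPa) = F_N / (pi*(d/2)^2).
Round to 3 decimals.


F_N = 3.0 * 1000 = 3000.0 N
A = pi*(6.5)^2 = 132.7323 mm^2
stress = 3000.0 / 132.7323 = 22.602 MPa

22.602


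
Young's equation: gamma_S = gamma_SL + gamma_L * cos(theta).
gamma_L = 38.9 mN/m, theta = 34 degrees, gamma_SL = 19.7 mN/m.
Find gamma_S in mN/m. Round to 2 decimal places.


cos(34 deg) = 0.829038
gamma_S = 19.7 + 38.9 * 0.829038
= 51.95 mN/m

51.95


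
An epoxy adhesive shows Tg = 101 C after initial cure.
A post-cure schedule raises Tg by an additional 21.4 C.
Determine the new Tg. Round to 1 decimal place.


New Tg = 101 + 21.4
= 122.4 C

122.4


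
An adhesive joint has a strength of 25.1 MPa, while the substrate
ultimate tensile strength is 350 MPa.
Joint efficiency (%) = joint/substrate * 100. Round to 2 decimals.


Efficiency = 25.1 / 350 * 100
= 7.17%

7.17


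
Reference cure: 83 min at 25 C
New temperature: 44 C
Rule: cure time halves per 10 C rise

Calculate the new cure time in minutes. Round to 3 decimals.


factor = 2^((44-25)/10) = 3.7321
t_new = 83 / 3.7321 = 22.239 min

22.239


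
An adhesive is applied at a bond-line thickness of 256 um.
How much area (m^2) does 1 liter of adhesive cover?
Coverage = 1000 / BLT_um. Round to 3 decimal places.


Coverage = 1000 / 256 = 3.906 m^2

3.906


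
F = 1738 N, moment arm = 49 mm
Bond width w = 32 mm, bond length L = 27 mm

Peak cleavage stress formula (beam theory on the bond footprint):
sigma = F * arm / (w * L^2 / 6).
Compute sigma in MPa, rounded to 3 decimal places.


sigma = (1738 * 49) / (32 * 729 / 6)
= 85162 * 6 / 23328
= 510972 / 23328
= 21.904 MPa

21.904


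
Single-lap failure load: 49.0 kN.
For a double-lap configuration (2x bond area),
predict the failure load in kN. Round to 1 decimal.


Failure load = 49.0 * 2 = 98.0 kN

98.0


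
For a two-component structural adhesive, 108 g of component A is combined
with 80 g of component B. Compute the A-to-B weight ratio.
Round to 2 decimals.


Weight ratio A:B = 108 / 80
= 1.35

1.35


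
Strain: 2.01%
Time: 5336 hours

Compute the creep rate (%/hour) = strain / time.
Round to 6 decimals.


Creep rate = 2.01 / 5336
= 0.000377 %/h

0.000377


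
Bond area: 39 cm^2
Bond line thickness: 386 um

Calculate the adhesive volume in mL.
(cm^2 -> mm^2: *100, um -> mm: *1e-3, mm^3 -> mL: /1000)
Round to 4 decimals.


V = 39*100 * 386*1e-3 / 1000
= 1.5054 mL

1.5054


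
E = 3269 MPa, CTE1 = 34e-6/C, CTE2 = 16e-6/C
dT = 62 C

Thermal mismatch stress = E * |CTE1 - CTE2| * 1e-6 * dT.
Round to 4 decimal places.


= 3269 * 18e-6 * 62
= 3.6482 MPa

3.6482


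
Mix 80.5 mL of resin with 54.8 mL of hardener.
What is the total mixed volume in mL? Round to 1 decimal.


Total = 80.5 + 54.8 = 135.3 mL

135.3


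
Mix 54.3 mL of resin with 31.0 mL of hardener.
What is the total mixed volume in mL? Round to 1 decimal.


Total = 54.3 + 31.0 = 85.3 mL

85.3


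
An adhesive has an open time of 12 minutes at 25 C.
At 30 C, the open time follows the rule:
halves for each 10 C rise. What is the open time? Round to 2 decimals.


Factor = 2^((30-25)/10) = 1.4142
Open time = 12 / 1.4142 = 8.49 min

8.49


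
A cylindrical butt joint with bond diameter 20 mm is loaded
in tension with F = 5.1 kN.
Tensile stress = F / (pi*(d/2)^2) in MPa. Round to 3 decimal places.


Area = pi * (20/2)^2 = 314.1593 mm^2
Stress = 5.1*1000 / 314.1593
= 16.234 MPa

16.234


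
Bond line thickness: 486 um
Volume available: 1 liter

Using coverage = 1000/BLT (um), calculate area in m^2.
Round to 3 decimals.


1 L = 1e6 mm^3, thickness = 486 um = 0.486 mm
Area = 1e6 / 0.486 mm^2 = (1e6 / 0.486) / 1e6 m^2 = 1000 / 486 m^2
= 2.058 m^2

2.058


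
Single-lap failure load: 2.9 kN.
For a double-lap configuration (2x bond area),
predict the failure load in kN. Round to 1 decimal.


Failure load = 2.9 * 2 = 5.8 kN

5.8


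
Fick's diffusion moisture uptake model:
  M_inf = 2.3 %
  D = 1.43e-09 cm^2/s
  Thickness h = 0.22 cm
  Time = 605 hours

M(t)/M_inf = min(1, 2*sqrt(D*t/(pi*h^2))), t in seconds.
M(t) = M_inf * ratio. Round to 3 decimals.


t_sec = 605 * 3600 = 2178000
ratio = 2*sqrt(1.43e-09*2178000/(pi*0.22^2))
= min(1, 0.286239)
= 0.286239
M(t) = 2.3 * 0.286239 = 0.658 %

0.658


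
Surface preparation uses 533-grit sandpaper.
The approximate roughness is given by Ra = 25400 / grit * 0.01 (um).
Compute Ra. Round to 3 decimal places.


Ra = 25400 / 533 * 0.01
= 254 / 533
= 0.477 um

0.477


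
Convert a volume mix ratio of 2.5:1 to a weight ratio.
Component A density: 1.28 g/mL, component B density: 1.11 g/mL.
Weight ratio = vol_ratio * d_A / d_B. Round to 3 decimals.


= 2.5 * 1.28 / 1.11 = 2.883

2.883


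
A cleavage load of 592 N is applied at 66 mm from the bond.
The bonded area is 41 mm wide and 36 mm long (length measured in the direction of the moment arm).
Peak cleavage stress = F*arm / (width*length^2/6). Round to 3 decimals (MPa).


Moment = 592 * 66 = 39072 N*mm
Section modulus = 41 * 1296 / 6 = 53136 / 6 mm^3
Stress = 39072 / (53136 / 6) = 234432 / 53136
= 4.412 MPa

4.412


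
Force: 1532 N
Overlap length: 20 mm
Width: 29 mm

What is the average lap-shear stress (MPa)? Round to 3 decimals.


Average shear stress = F / (overlap * width)
= 1532 / (20 * 29)
= 2.641 MPa

2.641


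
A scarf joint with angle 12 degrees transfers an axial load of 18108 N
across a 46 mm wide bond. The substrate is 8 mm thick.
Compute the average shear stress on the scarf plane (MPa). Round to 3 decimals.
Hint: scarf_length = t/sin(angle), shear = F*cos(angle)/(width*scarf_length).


scarf_length = 8 / sin(12 deg) = 38.4779 mm
cos(12 deg) = 0.978148
shear stress = 18108 * 0.978148 / (46 * 38.4779)
= 10.007 MPa

10.007


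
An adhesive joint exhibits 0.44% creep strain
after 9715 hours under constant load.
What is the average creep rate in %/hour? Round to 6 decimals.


Creep rate = strain / time
= 0.44 / 9715
= 0.000045 %/h

0.000045


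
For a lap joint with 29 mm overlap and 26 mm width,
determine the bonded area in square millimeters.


Area = 29 * 26 = 754 mm^2

754


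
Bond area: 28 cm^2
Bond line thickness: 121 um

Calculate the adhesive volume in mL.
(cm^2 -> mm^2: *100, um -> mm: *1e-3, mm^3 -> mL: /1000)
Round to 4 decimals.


V = 28*100 * 121*1e-3 / 1000
= 0.3388 mL

0.3388


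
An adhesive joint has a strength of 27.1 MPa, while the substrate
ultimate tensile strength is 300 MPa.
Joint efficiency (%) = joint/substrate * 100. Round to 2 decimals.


Efficiency = 27.1 / 300 * 100
= 9.03%

9.03


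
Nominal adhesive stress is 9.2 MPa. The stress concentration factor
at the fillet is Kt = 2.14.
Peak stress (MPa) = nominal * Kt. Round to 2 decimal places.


Peak = 9.2 * 2.14 = 19.69 MPa

19.69


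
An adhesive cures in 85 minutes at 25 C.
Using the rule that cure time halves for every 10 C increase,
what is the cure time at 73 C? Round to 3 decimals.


Factor = 2^((73 - 25) / 10) = 27.8576
Cure time = 85 / 27.8576
= 3.051 minutes

3.051


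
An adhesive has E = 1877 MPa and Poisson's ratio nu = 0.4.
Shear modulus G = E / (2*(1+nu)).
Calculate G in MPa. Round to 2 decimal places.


G = 1877 / (2*(1+0.4))
= 1877 / 2.80
= 670.36 MPa

670.36


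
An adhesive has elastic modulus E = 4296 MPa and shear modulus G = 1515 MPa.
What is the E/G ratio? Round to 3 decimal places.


E/G = 4296 / 1515 = 2.836

2.836


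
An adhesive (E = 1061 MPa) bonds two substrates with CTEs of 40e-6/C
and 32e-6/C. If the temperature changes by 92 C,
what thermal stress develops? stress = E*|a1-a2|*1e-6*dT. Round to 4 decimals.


Stress = 1061 * |40 - 32| * 1e-6 * 92
= 0.7809 MPa

0.7809


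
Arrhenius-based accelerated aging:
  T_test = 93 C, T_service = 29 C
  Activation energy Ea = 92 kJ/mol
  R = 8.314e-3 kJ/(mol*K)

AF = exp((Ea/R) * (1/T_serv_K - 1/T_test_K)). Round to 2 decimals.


T_test_K = 366.15, T_serv_K = 302.15
AF = exp((92/8.314e-3) * (1/302.15 - 1/366.15))
= 602.70

602.70


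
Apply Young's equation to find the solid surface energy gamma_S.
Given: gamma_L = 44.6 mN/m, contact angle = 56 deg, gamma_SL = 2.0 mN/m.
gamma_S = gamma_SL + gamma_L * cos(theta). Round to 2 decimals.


theta_rad = 56 * pi/180 = 0.977384
gamma_S = 2.0 + 44.6 * cos(0.977384)
= 26.94 mN/m

26.94


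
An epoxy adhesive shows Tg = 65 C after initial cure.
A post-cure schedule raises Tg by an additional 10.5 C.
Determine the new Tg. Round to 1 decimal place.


New Tg = 65 + 10.5
= 75.5 C

75.5


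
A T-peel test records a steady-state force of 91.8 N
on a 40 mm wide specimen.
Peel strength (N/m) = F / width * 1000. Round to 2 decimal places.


Peel strength = 91.8 / 40 * 1000
= 2295.00 N/m

2295.00


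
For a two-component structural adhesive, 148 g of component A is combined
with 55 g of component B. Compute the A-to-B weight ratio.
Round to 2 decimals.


Weight ratio A:B = 148 / 55
= 2.69

2.69


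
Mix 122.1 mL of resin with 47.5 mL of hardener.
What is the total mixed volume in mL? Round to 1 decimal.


Total = 122.1 + 47.5 = 169.6 mL

169.6


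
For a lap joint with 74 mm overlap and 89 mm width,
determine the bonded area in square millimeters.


Area = 74 * 89 = 6586 mm^2

6586


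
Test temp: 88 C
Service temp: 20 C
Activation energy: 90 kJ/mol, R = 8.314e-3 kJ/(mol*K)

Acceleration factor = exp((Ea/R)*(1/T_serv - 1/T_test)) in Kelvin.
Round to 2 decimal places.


AF = exp((90/0.008314)*(1/293.15 - 1/361.15))
= 1046.14

1046.14


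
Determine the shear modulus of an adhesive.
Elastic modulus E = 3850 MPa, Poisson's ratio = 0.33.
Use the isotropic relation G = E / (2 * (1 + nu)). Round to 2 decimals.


G = 3850 / (2*(1+0.33)) = 3850 / 2.66
= 1447.37 MPa

1447.37


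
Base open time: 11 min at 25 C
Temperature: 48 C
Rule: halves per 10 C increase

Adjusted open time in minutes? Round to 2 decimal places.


Acceleration = 2^((48-25)/10) = 4.9246
Open time = 11 / 4.9246 = 2.23 min

2.23


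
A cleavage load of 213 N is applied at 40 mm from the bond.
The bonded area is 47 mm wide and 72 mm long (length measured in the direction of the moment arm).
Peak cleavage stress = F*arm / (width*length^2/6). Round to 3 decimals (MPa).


Moment = 213 * 40 = 8520 N*mm
Section modulus = 47 * 5184 / 6 = 243648 / 6 mm^3
Stress = 8520 / (243648 / 6) = 51120 / 243648
= 0.210 MPa

0.210


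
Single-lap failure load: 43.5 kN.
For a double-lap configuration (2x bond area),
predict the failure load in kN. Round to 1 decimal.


Failure load = 43.5 * 2 = 87.0 kN

87.0


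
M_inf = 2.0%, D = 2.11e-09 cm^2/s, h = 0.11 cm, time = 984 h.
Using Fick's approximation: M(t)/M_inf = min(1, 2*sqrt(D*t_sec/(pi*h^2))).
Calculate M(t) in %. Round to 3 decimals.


t = 3542400 s
ratio = min(1, 2*sqrt(2.11e-09*3542400/(pi*0.0121)))
= 0.886855
M(t) = 2.0 * 0.886855 = 1.774%

1.774


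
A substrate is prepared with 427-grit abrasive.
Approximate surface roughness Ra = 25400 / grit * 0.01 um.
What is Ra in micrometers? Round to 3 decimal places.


Ra = 25400 / 427 * 0.01 = 0.595 um

0.595


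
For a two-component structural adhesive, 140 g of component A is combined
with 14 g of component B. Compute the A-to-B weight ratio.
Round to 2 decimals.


Weight ratio A:B = 140 / 14
= 10.00

10.00


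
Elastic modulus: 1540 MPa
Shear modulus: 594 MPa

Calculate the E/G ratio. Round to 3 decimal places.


E / G = 1540 / 594 = 2.593

2.593


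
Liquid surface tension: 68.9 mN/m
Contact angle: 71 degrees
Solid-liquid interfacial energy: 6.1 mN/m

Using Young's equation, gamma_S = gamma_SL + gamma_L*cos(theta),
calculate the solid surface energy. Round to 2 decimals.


gamma_S = 6.1 + 68.9 * cos(71)
= 28.53 mN/m

28.53


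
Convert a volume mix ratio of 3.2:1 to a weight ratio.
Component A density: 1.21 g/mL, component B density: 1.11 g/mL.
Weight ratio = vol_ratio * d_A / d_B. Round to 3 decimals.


= 3.2 * 1.21 / 1.11 = 3.488

3.488


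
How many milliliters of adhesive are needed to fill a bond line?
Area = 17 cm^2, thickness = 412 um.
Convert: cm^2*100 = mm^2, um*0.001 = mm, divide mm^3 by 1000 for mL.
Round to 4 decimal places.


= (17 * 100) * (412 * 0.001) / 1000
= 0.7004 mL

0.7004


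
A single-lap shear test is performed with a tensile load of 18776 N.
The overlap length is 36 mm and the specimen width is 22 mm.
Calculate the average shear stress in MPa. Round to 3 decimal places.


Shear stress = F / (overlap * width)
= 18776 / (36 * 22)
= 18776 / 792
= 23.707 MPa

23.707


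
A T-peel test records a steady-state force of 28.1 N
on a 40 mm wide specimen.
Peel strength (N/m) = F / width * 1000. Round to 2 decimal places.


Peel strength = 28.1 / 40 * 1000
= 702.50 N/m

702.50


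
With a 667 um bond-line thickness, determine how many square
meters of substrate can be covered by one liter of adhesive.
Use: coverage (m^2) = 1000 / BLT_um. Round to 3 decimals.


Coverage = 1000 / 667 = 1.499 m^2

1.499


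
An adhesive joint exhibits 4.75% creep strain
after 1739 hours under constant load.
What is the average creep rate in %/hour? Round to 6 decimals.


Creep rate = strain / time
= 4.75 / 1739
= 0.002731 %/h

0.002731


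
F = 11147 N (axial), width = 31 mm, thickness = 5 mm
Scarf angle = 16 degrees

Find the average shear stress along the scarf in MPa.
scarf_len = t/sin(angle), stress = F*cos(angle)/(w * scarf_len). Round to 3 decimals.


scarf_len = 5/sin(16 deg) = 18.1398
cos(16 deg) = 0.961262
stress = 11147*0.961262/(31*18.1398) = 19.055 MPa

19.055


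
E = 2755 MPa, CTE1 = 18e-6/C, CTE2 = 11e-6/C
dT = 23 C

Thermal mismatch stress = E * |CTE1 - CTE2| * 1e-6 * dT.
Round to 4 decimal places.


= 2755 * 7e-6 * 23
= 0.4436 MPa

0.4436


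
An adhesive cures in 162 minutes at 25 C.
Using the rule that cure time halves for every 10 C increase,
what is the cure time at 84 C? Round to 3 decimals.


Factor = 2^((84 - 25) / 10) = 59.7141
Cure time = 162 / 59.7141
= 2.713 minutes

2.713


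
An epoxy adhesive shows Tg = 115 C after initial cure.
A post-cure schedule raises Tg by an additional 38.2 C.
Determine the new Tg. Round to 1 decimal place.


New Tg = 115 + 38.2
= 153.2 C

153.2


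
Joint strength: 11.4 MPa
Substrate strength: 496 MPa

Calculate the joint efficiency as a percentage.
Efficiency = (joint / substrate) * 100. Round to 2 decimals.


Efficiency = (11.4 / 496) * 100 = 2.30%

2.30


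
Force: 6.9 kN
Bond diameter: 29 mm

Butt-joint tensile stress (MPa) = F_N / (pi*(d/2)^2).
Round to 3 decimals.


F_N = 6.9 * 1000 = 6900.0 N
A = pi*(14.5)^2 = 660.5199 mm^2
stress = 6900.0 / 660.5199 = 10.446 MPa

10.446
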